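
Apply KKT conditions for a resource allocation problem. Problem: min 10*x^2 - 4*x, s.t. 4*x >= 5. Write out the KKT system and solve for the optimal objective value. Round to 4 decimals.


Step 1: Try lambda = 0 (constraint inactive).
x_unc = 4/(2*10) = 0.2
Check: 4*0.2 = 0.8 < 5 -- violated!
Step 2: Constraint must be active: 4*x = 5
x* = 5/4 = 1.25
lambda = (2*10*1.25 - 4)/4 = 5.25
Step 3: Compute optimal value.
f(x*) = 10*1.25^2 - 4*1.25 = 10.625


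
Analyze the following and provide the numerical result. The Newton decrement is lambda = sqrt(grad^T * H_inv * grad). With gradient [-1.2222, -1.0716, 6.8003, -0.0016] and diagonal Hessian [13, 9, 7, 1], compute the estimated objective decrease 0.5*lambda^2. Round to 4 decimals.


Step 1: H is diagonal, so H^(-1) * g = [-0.094, -0.1191, 0.9715, -0.0016].
Step 2: g^T H^(-1) g = sum_i g_i^2 / H_ii
  = (-1.2222)^2/13 + (-1.0716)^2/9 + (6.8003)^2/7 + (-0.0016)^2/1
  = 0.1149 + 0.1276 + 6.6063 + 0.0 = 6.8488
Step 3: Objective decrease = 0.5 * g^T H^(-1) g = 3.4244


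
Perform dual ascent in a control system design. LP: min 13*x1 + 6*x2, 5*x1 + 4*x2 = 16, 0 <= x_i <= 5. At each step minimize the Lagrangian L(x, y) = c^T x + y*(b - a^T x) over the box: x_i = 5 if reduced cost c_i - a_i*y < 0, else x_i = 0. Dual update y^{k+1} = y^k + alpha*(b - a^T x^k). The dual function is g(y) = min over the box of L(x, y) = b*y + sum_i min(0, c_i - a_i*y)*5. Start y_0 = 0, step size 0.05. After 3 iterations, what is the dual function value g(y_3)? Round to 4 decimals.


Dual ascent for LP: min 13*x1 + 6*x2, 5*x1 + 4*x2 = 16, 0 <= x_i <= 5
Step 1: y^k = 0.0, reduced costs: (13.0, 6.0)
  x^k = (0.0, 0.0), subgradient = b - a^T x = 16.0
  y^{k+1} = 0.0 + 0.05*16.0 = 0.8
Step 2: y^k = 0.8, reduced costs: (9.0, 2.8)
  x^k = (0.0, 0.0), subgradient = b - a^T x = 16.0
  y^{k+1} = 0.8 + 0.05*16.0 = 1.6
Step 3: y^k = 1.6, reduced costs: (5.0, -0.4)
  x^k = (0.0, 5.0), subgradient = b - a^T x = -4.0
  y^{k+1} = 1.6 + 0.05*-4.0 = 1.4
Dual objective at y_3 = 1.4: reduced costs (6.0, 0.4), box minimizer x = (0.0, 0.0)
g(y_3) = b*y + (c1 - a1*y)*x1 + (c2 - a2*y)*x2 = 16*1.4 + 6.0*0.0 + 0.4*0.0 = 22.4 + 0.0 + 0.0 = 22.4


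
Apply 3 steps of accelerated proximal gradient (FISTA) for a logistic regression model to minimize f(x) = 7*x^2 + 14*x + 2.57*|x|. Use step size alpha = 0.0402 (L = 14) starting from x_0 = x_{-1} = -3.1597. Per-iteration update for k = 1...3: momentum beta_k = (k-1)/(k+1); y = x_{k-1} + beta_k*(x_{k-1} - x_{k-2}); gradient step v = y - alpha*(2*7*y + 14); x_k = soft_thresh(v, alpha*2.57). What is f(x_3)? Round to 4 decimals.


FISTA on f(x) = 7*x^2 + 14*x + 2.57*|x|
L = 14, alpha = 0.0402
Iteration 1: beta = 0.0, y = -3.1597 + 0.0*(-3.1597 + 3.1597) = -3.1597
  grad(y) = -30.2358, v = y - alpha*grad = -1.9442
  prox(v) = soft_thresh(-1.9442, 0.1033) = -1.8409
Iteration 2: beta = 0.3333, y = -1.8409 + 0.3333*(-1.8409 + 3.1597) = -1.4013
  grad(y) = -5.6183, v = y - alpha*grad = -1.1755
  prox(v) = soft_thresh(-1.1755, 0.1033) = -1.0721
Iteration 3: beta = 0.5, y = -1.0721 + 0.5*(-1.0721 + 1.8409) = -0.6878
  grad(y) = 4.3714, v = y - alpha*grad = -0.8635
  prox(v) = soft_thresh(-0.8635, 0.1033) = -0.7602
f(x_3) = 7*(-0.7602)^2 + 14*(-0.7602) + 2.57*|-0.7602| = -4.6437


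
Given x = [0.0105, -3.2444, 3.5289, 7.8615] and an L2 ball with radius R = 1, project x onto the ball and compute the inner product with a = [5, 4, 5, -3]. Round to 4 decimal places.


Step 1: Compute ||x|| (intermediates to 6 decimals).
||x|| = sqrt(0.0105^2 + (-3.2444)^2 + 3.5289^2 + 7.8615^2) = 9.207745
Step 2: Project.
Since ||x|| > R, scale = R/||x|| = 1/9.207745 = 0.108604, proj(x) = scale * x
proj(x) = [0.00114, -0.352355, 0.383253, 0.85379]
Step 3: Dot product.
a^T * proj(x) = 5*0.00114 + 4*(-0.352355) + 5*0.383253 - 3*0.85379 = -2.0488


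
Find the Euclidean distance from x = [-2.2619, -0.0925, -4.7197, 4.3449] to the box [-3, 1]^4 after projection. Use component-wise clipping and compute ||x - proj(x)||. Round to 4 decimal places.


Project each component onto [-3, 1].
clip(-2.2619) = -2.2619, clip(-0.0925) = -0.0925, clip(-4.7197) = -3.0, clip(4.3449) = 1.0
Projection = [-2.2619, -0.0925, -3.0, 1.0]
Squared diffs: [0.0, 0.0, 2.9574, 11.1884]
Distance = sqrt(14.1458) = 3.7611


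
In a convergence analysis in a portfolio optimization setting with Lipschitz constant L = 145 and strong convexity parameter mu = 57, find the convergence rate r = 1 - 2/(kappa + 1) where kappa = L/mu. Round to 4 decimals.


Step 1: Compute the condition number.
kappa = L/mu = 145/57 = 2.5439
Step 2: Compute the convergence rate.
r = 1 - 2/(kappa + 1) = 1 - 2*mu/(L + mu) = (L - mu)/(L + mu) = 88/202 = 0.4356


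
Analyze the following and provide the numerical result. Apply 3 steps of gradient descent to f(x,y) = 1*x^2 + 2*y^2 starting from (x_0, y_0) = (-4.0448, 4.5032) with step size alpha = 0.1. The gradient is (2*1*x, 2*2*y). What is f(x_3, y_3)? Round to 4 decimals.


Gradient descent on f(x,y) = 1*x^2 + 2*y^2.
Starting point: (-4.0448, 4.5032), alpha = 0.1
Step 1: grad_x = 2*1*-4.0448 = -8.0896, grad_y = 2*2*4.5032 = 18.0128
  x_1 = -4.0448 - 0.1*-8.0896 = -3.2358
  y_1 = 4.5032 - 0.1*18.0128 = 2.7019
Step 2: grad_x = 2*1*-3.2358 = -6.4717, grad_y = 2*2*2.7019 = 10.8077
  x_2 = -3.2358 - 0.1*-6.4717 = -2.5887
  y_2 = 2.7019 - 0.1*10.8077 = 1.6212
Step 3: grad_x = 2*1*-2.5887 = -5.1773, grad_y = 2*2*1.6212 = 6.4846
  x_3 = -2.5887 - 0.1*-5.1773 = -2.0709
  y_3 = 1.6212 - 0.1*6.4846 = 0.9727
f(-2.0709, 0.9727) = 1*(-2.0709)^2 + 2*0.9727^2 = 6.181


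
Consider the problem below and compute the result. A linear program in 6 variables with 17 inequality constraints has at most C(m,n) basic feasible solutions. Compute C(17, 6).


Each vertex corresponds to some choice of n active constraints out of m, so the number of vertices is at most C(m, n) = m! / (n!(m-n)!).
m = 17, n = 6
Numerator: 17 * 16 * 15 * 14 * 13 * 12
Denominator: 6! = 720
C(17, 6) = 12376


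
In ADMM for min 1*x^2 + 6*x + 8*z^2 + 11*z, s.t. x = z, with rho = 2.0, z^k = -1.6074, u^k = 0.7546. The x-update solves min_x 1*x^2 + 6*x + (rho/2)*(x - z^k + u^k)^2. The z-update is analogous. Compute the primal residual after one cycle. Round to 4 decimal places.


ADMM iteration with rho = 2.0, z^k = -1.6074, u^k = 0.7546
Step 1: x-update.
Minimize 1*x^2 + 6*x + (2.0/2)*(x + 1.6074 + 0.7546)^2
FOC: (2*1 + 2.0)*x = -6 + 2.0*(-1.6074 - 0.7546)
x^{k+1} = -2.681
Step 2: z-update.
Minimize 8*z^2 + 11*z + (2.0/2)*(-2.681 - z + 0.7546)^2
FOC: (2*8 + 2.0)*z = -11 + 2.0*(-2.681 + 0.7546)
z^{k+1} = -0.8252
Step 3: u-update.
u^{k+1} = 0.7546 - 2.681 + 0.8252 = -1.1012
Step 4: Primal residual = |-2.681 + 0.8252| = 1.8558


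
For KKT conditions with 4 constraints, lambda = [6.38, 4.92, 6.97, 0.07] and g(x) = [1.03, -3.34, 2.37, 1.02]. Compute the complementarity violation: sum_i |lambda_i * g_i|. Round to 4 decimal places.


KKT complementary slackness check:
lambda_1 * g_1 = 6.38 * 1.03 = 6.5714
lambda_2 * g_2 = 4.92 * -3.34 = -16.4328
lambda_3 * g_3 = 6.97 * 2.37 = 16.5189
lambda_4 * g_4 = 0.07 * 1.02 = 0.0714
Total violation = 6.5714 + 16.4328 + 16.5189 + 0.0714 = 39.5945


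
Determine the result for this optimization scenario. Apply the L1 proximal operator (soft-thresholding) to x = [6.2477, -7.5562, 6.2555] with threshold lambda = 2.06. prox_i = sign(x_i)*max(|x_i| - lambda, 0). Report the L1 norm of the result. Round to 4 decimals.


Soft-thresholding with lambda = 2.06:
prox(6.2477) = sign(6.2477)*max(|6.2477| - 2.06, 0) = 4.1877
prox(-7.5562) = sign(-7.5562)*max(|-7.5562| - 2.06, 0) = -5.4962
prox(6.2555) = sign(6.2555)*max(|6.2555| - 2.06, 0) = 4.1955
prox(x) = [4.1877, -5.4962, 4.1955]
||prox(x)||_1 = 4.1877 + 5.4962 + 4.1955 = 13.8794


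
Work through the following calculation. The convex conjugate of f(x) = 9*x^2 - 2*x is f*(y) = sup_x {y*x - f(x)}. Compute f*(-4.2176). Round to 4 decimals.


f*(y) = sup_x {y*x - a*x^2 - b*x} = sup_x {(y-b)*x - a*x^2}
FOC: (y - b) - 2a*x = 0 => x* = (y - b)/(2a)
x* = (-4.2176 + 2)/(2*9) = -0.1232
f*(-4.2176) = (y-b)^2/(4a) = (-4.2176 + 2)^2/(4*9)
= 4.9177/36 = 0.1366


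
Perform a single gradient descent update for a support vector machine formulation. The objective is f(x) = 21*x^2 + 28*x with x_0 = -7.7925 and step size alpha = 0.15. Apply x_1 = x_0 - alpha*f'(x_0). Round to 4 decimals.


We compute the gradient at x_0 and apply the update.
f'(x) = 42*x + 28
f'(-7.7925) = 42*-7.7925 + 28 = -299.285
x_1 = -7.7925 - 0.15*-299.285 = 37.1003


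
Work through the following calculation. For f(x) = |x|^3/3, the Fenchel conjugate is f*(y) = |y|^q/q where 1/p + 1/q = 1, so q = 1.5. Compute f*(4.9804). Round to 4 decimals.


The conjugate exponent q satisfies 1/p + 1/q = 1.
p = 3, so q = 3/(3 - 1) = 1.5
|y|^q = 4.9804^1.5 = 11.1147
f*(4.9804) = 11.1147 / 1.5 = 7.4098


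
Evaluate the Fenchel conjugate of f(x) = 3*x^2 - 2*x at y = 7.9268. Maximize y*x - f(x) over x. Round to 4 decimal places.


f*(y) = sup_x {y*x - a*x^2 - b*x} = sup_x {(y-b)*x - a*x^2}
FOC: (y - b) - 2a*x = 0 => x* = (y - b)/(2a)
x* = (7.9268 + 2)/(2*3) = 1.6545
f*(7.9268) = (y-b)^2/(4a) = (7.9268 + 2)^2/(4*3)
= 98.5414/12 = 8.2118


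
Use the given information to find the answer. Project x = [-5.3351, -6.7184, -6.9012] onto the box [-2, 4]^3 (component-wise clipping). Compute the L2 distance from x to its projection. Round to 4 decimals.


Project each component onto [-2, 4].
clip(-5.3351) = -2.0, clip(-6.7184) = -2.0, clip(-6.9012) = -2.0
Projection = [-2.0, -2.0, -2.0]
Squared diffs: [11.1229, 22.2633, 24.0218]
Distance = sqrt(57.408) = 7.5768


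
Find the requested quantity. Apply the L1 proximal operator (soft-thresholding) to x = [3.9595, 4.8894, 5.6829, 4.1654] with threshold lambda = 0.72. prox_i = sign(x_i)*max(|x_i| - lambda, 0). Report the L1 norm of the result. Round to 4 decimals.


Soft-thresholding with lambda = 0.72:
prox(3.9595) = sign(3.9595)*max(|3.9595| - 0.72, 0) = 3.2395
prox(4.8894) = sign(4.8894)*max(|4.8894| - 0.72, 0) = 4.1694
prox(5.6829) = sign(5.6829)*max(|5.6829| - 0.72, 0) = 4.9629
prox(4.1654) = sign(4.1654)*max(|4.1654| - 0.72, 0) = 3.4454
prox(x) = [3.2395, 4.1694, 4.9629, 3.4454]
||prox(x)||_1 = 3.2395 + 4.1694 + 4.9629 + 3.4454 = 15.8172


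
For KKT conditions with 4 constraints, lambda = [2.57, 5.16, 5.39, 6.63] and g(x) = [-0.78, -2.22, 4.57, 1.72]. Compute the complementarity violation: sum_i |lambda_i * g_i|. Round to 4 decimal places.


KKT complementary slackness check:
lambda_1 * g_1 = 2.57 * -0.78 = -2.0046
lambda_2 * g_2 = 5.16 * -2.22 = -11.4552
lambda_3 * g_3 = 5.39 * 4.57 = 24.6323
lambda_4 * g_4 = 6.63 * 1.72 = 11.4036
Total violation = 2.0046 + 11.4552 + 24.6323 + 11.4036 = 49.4957


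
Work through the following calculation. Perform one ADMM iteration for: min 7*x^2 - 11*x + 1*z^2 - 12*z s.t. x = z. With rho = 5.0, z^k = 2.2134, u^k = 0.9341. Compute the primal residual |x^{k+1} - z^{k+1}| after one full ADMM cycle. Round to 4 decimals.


ADMM iteration with rho = 5.0, z^k = 2.2134, u^k = 0.9341
Step 1: x-update.
Minimize 7*x^2 - 11*x + (5.0/2)*(x - 2.2134 + 0.9341)^2
FOC: (2*7 + 5.0)*x = 11 + 5.0*(2.2134 - 0.9341)
x^{k+1} = 0.9156
Step 2: z-update.
Minimize 1*z^2 - 12*z + (5.0/2)*(0.9156 - z + 0.9341)^2
FOC: (2*1 + 5.0)*z = 12 + 5.0*(0.9156 + 0.9341)
z^{k+1} = 3.0355
Step 3: u-update.
u^{k+1} = 0.9341 + 0.9156 - 3.0355 = -1.1858
Step 4: Primal residual = |0.9156 - 3.0355| = 2.1199


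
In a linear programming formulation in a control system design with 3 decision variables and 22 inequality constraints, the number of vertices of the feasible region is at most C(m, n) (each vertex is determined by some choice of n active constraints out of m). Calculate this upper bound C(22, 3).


Each vertex corresponds to some choice of n active constraints out of m, so the number of vertices is at most C(m, n) = m! / (n!(m-n)!).
m = 22, n = 3
Numerator: 22 * 21 * 20
Denominator: 3! = 6
C(22, 3) = 1540


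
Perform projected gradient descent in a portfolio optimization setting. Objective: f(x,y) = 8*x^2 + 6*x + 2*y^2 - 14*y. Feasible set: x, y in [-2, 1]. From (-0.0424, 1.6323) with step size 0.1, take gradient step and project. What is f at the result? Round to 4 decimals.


Step 1: Compute gradient at (-0.0424, 1.6323).
grad_x = 2*8*-0.0424 + 6 = 5.3216
grad_y = 2*2*1.6323 - 14 = -7.4708
Step 2: Gradient step.
x_raw = -0.0424 - 0.1*5.3216 = -0.5746
y_raw = 1.6323 - 0.1*-7.4708 = 2.3794
Step 3: Project onto [-2, 1].
x_proj = clip(-0.5746) = -0.5746
y_proj = clip(2.3794) = 1.0
Step 4: Evaluate f.
f(-0.5746, 1.0) = -12.8064


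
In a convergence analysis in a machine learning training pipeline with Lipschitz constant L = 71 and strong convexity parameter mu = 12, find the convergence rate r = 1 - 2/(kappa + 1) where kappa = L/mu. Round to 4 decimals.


Step 1: Compute the condition number.
kappa = L/mu = 71/12 = 5.9167
Step 2: Compute the convergence rate.
r = 1 - 2/(kappa + 1) = 1 - 2*mu/(L + mu) = (L - mu)/(L + mu) = 59/83 = 0.7108


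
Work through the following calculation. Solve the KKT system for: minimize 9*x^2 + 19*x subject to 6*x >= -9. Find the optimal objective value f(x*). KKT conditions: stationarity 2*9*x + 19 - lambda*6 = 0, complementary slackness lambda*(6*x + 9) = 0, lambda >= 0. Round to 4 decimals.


Step 1: Try lambda = 0 (constraint inactive).
Stationarity: 2*9*x + 19 = 0
x* = -19/(2*9) = -19/18 = -1.0556 (rounded; the exact value -19/18 is used below)
Check constraint: 6*-1.0556 = -6.3336 >= -9 -- satisfied.
Step 2: Compute optimal value.
f(x*) = 9*(-19/18)^2 + 19*(-19/18) = -10.0278


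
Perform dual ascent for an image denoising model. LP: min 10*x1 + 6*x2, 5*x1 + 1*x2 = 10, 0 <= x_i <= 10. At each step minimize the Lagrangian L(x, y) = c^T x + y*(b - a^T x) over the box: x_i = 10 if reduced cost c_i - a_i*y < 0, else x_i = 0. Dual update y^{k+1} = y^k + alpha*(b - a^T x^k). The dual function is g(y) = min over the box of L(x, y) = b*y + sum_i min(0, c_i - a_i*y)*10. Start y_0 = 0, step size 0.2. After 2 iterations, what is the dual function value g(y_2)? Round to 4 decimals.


Dual ascent for LP: min 10*x1 + 6*x2, 5*x1 + 1*x2 = 10, 0 <= x_i <= 10
Step 1: y^k = 0.0, reduced costs: (10.0, 6.0)
  x^k = (0.0, 0.0), subgradient = b - a^T x = 10.0
  y^{k+1} = 0.0 + 0.2*10.0 = 2.0
Step 2: y^k = 2.0, reduced costs: (0.0, 4.0)
  x^k = (0.0, 0.0), subgradient = b - a^T x = 10.0
  y^{k+1} = 2.0 + 0.2*10.0 = 4.0
Dual objective at y_2 = 4.0: reduced costs (-10.0, 2.0), box minimizer x = (10.0, 0.0)
g(y_2) = b*y + (c1 - a1*y)*x1 + (c2 - a2*y)*x2 = 10*4.0 + (-10.0)*10.0 + 2.0*0.0 = 40.0 - 100.0 + 0.0 = -60.0


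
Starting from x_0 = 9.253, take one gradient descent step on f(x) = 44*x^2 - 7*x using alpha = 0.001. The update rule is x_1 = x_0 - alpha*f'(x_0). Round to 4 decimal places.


We compute the gradient at x_0 and apply the update.
f'(x) = 88*x - 7
f'(9.253) = 88*9.253 - 7 = 807.264
x_1 = 9.253 - 0.001*807.264 = 8.4457


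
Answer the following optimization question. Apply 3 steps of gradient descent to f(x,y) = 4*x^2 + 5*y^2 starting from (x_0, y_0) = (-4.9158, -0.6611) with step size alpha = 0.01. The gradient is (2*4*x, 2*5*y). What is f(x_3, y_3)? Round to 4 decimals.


Gradient descent on f(x,y) = 4*x^2 + 5*y^2.
Starting point: (-4.9158, -0.6611), alpha = 0.01
Step 1: grad_x = 2*4*-4.9158 = -39.3264, grad_y = 2*5*-0.6611 = -6.611
  x_1 = -4.9158 - 0.01*-39.3264 = -4.5225
  y_1 = -0.6611 - 0.01*-6.611 = -0.595
Step 2: grad_x = 2*4*-4.5225 = -36.1803, grad_y = 2*5*-0.595 = -5.9499
  x_2 = -4.5225 - 0.01*-36.1803 = -4.1607
  y_2 = -0.595 - 0.01*-5.9499 = -0.5355
Step 3: grad_x = 2*4*-4.1607 = -33.2859, grad_y = 2*5*-0.5355 = -5.3549
  x_3 = -4.1607 - 0.01*-33.2859 = -3.8279
  y_3 = -0.5355 - 0.01*-5.3549 = -0.4819
f(-3.8279, -0.4819) = 4*(-3.8279)^2 + 5*(-0.4819)^2 = 59.7718


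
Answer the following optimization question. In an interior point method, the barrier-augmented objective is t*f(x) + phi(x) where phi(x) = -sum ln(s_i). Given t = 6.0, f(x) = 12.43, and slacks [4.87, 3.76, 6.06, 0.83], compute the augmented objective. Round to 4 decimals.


Step 1: Compute log-barrier.
ln values: [1.5831, 1.3244, 1.8017, -0.1863]
phi = -(1.5831 + 1.3244 + 1.8017 - 0.1863) = -4.5229
Step 2: Compute augmented objective.
t*f(x) = 6.0*12.43 = 74.58
Total = 74.58 - 4.5229 = 70.0571


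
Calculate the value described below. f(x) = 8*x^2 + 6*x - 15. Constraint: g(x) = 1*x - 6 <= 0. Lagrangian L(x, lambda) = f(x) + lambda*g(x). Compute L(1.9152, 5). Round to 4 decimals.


Step 1: Evaluate f(x).
f(1.9152) = 8*1.9152^2 + 6*1.9152 - 15 = 25.8351
Step 2: Evaluate g(x).
g(1.9152) = 1*1.9152 - 6 = -4.0848
Step 3: Compute Lagrangian.
L = 25.8351 + 5*-4.0848 = 5.4111


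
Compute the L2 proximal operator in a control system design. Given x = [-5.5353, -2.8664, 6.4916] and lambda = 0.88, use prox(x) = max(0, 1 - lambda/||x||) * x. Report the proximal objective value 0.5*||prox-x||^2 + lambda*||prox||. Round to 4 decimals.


Step 1: Compute ||x||.
||x|| = 8.9998
Step 2: Compute scaling factor.
scale = max(0, 1 - 0.88/8.9998) = 0.9022
Step 3: prox(x) = [-4.9941, -2.5861, 5.8569]
||prox(x)|| = 8.1198
Step 4: Proximal objective.
0.5*||prox-x||^2 = 0.3872
lambda*||prox|| = 7.1454
Total = 7.5326


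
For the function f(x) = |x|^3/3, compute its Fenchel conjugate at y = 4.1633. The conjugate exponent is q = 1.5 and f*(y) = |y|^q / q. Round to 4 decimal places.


The conjugate exponent q satisfies 1/p + 1/q = 1.
p = 3, so q = 3/(3 - 1) = 1.5
|y|^q = 4.1633^1.5 = 8.4949
f*(4.1633) = 8.4949 / 1.5 = 5.6632


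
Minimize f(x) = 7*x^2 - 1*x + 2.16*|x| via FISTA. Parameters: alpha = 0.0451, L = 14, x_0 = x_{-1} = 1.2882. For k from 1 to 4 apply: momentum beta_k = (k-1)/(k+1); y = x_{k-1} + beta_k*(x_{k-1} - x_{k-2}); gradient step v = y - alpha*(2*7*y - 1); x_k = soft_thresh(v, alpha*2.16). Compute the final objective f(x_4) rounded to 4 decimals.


FISTA on f(x) = 7*x^2 - 1*x + 2.16*|x|
L = 14, alpha = 0.0451
Iteration 1: beta = 0.0, y = 1.2882 + 0.0*(1.2882 - 1.2882) = 1.2882
  grad(y) = 17.0348, v = y - alpha*grad = 0.5199
  prox(v) = soft_thresh(0.5199, 0.0974) = 0.4225
Iteration 2: beta = 0.3333, y = 0.4225 + 0.3333*(0.4225 - 1.2882) = 0.134
  grad(y) = 0.8753, v = y - alpha*grad = 0.0945
  prox(v) = soft_thresh(0.0945, 0.0974) = 0.0
Iteration 3: beta = 0.5, y = 0.0 + 0.5*(0.0 - 0.4225) = -0.2113
  grad(y) = -3.9576, v = y - alpha*grad = -0.0328
  prox(v) = soft_thresh(-0.0328, 0.0974) = 0.0
Iteration 4: beta = 0.6, y = 0.0 + 0.6*(0.0 - 0.0) = 0.0
  grad(y) = -1.0, v = y - alpha*grad = 0.0451
  prox(v) = soft_thresh(0.0451, 0.0974) = 0.0
f(x_4) = 7*0.0^2 - 1*0.0 + 2.16*|0.0| = 0.0


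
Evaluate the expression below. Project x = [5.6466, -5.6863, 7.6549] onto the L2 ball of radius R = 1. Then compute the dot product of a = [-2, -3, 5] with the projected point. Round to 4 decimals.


Step 1: Compute ||x|| (intermediates to 6 decimals).
||x|| = sqrt(5.6466^2 + (-5.6863)^2 + 7.6549^2) = 11.08222
Step 2: Project.
Since ||x|| > R, scale = R/||x|| = 1/11.08222 = 0.090235, proj(x) = scale * x
proj(x) = [0.509521, -0.513103, 0.69074]
Step 3: Dot product.
a^T * proj(x) = -2*0.509521 - 3*(-0.513103) + 5*0.69074 = 3.974


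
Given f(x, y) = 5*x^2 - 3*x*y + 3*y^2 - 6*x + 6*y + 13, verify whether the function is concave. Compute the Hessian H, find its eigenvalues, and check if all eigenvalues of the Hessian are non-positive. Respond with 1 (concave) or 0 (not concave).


The Hessian of f(x,y) = 5*x^2 - 3*x*y + 3*y^2 - 6*x + 6*y + 13 is:
H = [[10, -3], [-3, 6]]
Trace = 10 + 6 = 16
Determinant = 10*6 - (-3)^2 = 51
Discriminant = (16)^2 - 4*51 = 52.0
Eigenvalues: lambda_1 = 4.3944, lambda_2 = 11.6056
The function is not concave.

0


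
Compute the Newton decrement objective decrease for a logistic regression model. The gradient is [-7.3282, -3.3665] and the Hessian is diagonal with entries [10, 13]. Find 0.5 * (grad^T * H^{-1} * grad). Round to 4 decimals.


Step 1: H is diagonal, so H^(-1) * g = [-0.7328, -0.259].
Step 2: g^T H^(-1) g = sum_i g_i^2 / H_ii
  = (-7.3282)^2/10 + (-3.3665)^2/13
  = 5.3703 + 0.8718 = 6.242
Step 3: Objective decrease = 0.5 * g^T H^(-1) g = 3.121


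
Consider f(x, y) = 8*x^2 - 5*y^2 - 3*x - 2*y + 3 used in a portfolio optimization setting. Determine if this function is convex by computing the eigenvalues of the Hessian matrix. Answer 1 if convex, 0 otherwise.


The Hessian of f(x,y) = 8*x^2 - 5*y^2 - 3*x - 2*y + 3 is:
H = [[16, 0], [0, -10]]
Trace = 16 - 10 = 6
Determinant = 16*-10 - (0)^2 = -160
Discriminant = (6)^2 - 4*-160 = 676.0
Eigenvalues: lambda_1 = -10.0, lambda_2 = 16.0
The function is not convex.

0


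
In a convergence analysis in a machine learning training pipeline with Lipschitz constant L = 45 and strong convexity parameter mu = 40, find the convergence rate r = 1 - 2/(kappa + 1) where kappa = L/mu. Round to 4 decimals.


Step 1: Compute the condition number.
kappa = L/mu = 45/40 = 1.125
Step 2: Compute the convergence rate.
r = 1 - 2/(kappa + 1) = 1 - 2*mu/(L + mu) = (L - mu)/(L + mu) = 5/85 = 0.0588


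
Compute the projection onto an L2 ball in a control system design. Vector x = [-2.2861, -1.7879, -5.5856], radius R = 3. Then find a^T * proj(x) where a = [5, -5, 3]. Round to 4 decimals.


Step 1: Compute ||x|| (intermediates to 6 decimals).
||x|| = sqrt((-2.2861)^2 + (-1.7879)^2 + (-5.5856)^2) = 6.294582
Step 2: Project.
Since ||x|| > R, scale = R/||x|| = 3/6.294582 = 0.4766, proj(x) = scale * x
proj(x) = [-1.089555, -0.852113, -2.662097]
Step 3: Dot product.
a^T * proj(x) = 5*(-1.089555) - 5*(-0.852113) + 3*(-2.662097) = -9.1735


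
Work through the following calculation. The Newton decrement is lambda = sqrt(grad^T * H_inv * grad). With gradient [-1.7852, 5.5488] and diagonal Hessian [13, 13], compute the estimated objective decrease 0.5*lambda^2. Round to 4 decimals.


Step 1: H is diagonal, so H^(-1) * g = [-0.1373, 0.4268].
Step 2: g^T H^(-1) g = sum_i g_i^2 / H_ii
  = (-1.7852)^2/13 + (5.5488)^2/13
  = 0.2451 + 2.3684 = 2.6135
Step 3: Objective decrease = 0.5 * g^T H^(-1) g = 1.3068


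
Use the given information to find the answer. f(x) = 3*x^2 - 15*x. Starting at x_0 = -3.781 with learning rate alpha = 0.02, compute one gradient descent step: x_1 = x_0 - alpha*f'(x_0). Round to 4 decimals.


We compute the gradient at x_0 and apply the update.
f'(x) = 6*x - 15
f'(-3.781) = 6*-3.781 - 15 = -37.686
x_1 = -3.781 - 0.02*-37.686 = -3.0273


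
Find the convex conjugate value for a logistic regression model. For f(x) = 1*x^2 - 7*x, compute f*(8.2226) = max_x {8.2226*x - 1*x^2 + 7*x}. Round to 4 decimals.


f*(y) = sup_x {y*x - a*x^2 - b*x} = sup_x {(y-b)*x - a*x^2}
FOC: (y - b) - 2a*x = 0 => x* = (y - b)/(2a)
x* = (8.2226 + 7)/(2*1) = 7.6113
f*(8.2226) = (y-b)^2/(4a) = (8.2226 + 7)^2/(4*1)
= 231.7276/4 = 57.9319


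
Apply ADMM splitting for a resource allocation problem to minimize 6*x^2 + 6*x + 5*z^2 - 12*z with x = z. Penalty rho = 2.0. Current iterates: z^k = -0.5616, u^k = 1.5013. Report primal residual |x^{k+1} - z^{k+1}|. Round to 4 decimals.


ADMM iteration with rho = 2.0, z^k = -0.5616, u^k = 1.5013
Step 1: x-update.
Minimize 6*x^2 + 6*x + (2.0/2)*(x + 0.5616 + 1.5013)^2
FOC: (2*6 + 2.0)*x = -6 + 2.0*(-0.5616 - 1.5013)
x^{k+1} = -0.7233
Step 2: z-update.
Minimize 5*z^2 - 12*z + (2.0/2)*(-0.7233 - z + 1.5013)^2
FOC: (2*5 + 2.0)*z = 12 + 2.0*(-0.7233 + 1.5013)
z^{k+1} = 1.1297
Step 3: u-update.
u^{k+1} = 1.5013 - 0.7233 - 1.1297 = -0.3516
Step 4: Primal residual = |-0.7233 - 1.1297| = 1.8529


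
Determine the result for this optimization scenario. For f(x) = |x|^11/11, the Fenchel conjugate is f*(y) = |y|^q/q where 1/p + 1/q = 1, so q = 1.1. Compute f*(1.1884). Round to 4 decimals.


The conjugate exponent q satisfies 1/p + 1/q = 1.
p = 11, so q = 11/(11 - 1) = 1.1
|y|^q = 1.1884^1.1 = 1.2091
f*(1.1884) = 1.2091 / 1.1 = 1.0992


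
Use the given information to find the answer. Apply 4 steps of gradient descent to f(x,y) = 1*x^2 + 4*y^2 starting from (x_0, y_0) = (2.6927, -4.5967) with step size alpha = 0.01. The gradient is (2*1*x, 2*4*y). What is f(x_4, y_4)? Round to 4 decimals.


Gradient descent on f(x,y) = 1*x^2 + 4*y^2.
Starting point: (2.6927, -4.5967), alpha = 0.01
Step 1: grad_x = 2*1*2.6927 = 5.3854, grad_y = 2*4*-4.5967 = -36.7736
  x_1 = 2.6927 - 0.01*5.3854 = 2.6388
  y_1 = -4.5967 - 0.01*-36.7736 = -4.229
Step 2: grad_x = 2*1*2.6388 = 5.2777, grad_y = 2*4*-4.229 = -33.8317
  x_2 = 2.6388 - 0.01*5.2777 = 2.5861
  y_2 = -4.229 - 0.01*-33.8317 = -3.8906
Step 3: grad_x = 2*1*2.5861 = 5.1721, grad_y = 2*4*-3.8906 = -31.1252
  x_3 = 2.5861 - 0.01*5.1721 = 2.5343
  y_3 = -3.8906 - 0.01*-31.1252 = -3.5794
Step 4: grad_x = 2*1*2.5343 = 5.0687, grad_y = 2*4*-3.5794 = -28.6352
  x_4 = 2.5343 - 0.01*5.0687 = 2.4837
  y_4 = -3.5794 - 0.01*-28.6352 = -3.293
f(2.4837, -3.293) = 1*2.4837^2 + 4*(-3.293)^2 = 49.5451


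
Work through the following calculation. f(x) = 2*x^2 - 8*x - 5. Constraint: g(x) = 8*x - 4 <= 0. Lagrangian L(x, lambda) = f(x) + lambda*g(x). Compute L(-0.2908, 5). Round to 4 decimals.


Step 1: Evaluate f(x).
f(-0.2908) = 2*(-0.2908)^2 - 8*(-0.2908) - 5 = -2.5045
Step 2: Evaluate g(x).
g(-0.2908) = 8*-0.2908 - 4 = -6.3264
Step 3: Compute Lagrangian.
L = -2.5045 + 5*-6.3264 = -34.1365


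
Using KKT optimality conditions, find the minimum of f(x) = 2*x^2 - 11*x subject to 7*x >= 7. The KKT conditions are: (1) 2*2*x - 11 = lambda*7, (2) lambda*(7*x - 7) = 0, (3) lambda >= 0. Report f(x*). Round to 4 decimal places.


Step 1: Try lambda = 0 (constraint inactive).
Stationarity: 2*2*x - 11 = 0
x* = 11/(2*2) = 2.75
Check constraint: 7*2.75 = 19.25 >= 7 -- satisfied.
Step 2: Compute optimal value.
f(x*) = 2*2.75^2 - 11*2.75 = -15.125


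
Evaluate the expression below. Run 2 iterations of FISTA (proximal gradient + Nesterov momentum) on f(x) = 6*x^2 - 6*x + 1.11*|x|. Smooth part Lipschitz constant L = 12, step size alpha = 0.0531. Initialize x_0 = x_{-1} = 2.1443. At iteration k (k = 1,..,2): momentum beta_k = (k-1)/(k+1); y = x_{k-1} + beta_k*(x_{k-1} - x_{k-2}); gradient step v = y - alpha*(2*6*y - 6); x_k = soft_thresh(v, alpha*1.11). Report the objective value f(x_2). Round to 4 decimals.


FISTA on f(x) = 6*x^2 - 6*x + 1.11*|x|
L = 12, alpha = 0.0531
Iteration 1: beta = 0.0, y = 2.1443 + 0.0*(2.1443 - 2.1443) = 2.1443
  grad(y) = 19.7316, v = y - alpha*grad = 1.0966
  prox(v) = soft_thresh(1.0966, 0.0589) = 1.0376
Iteration 2: beta = 0.3333, y = 1.0376 + 0.3333*(1.0376 - 2.1443) = 0.6687
  grad(y) = 2.0246, v = y - alpha*grad = 0.5612
  prox(v) = soft_thresh(0.5612, 0.0589) = 0.5023
f(x_2) = 6*0.5023^2 - 6*0.5023 + 1.11*|0.5023| = -0.9425


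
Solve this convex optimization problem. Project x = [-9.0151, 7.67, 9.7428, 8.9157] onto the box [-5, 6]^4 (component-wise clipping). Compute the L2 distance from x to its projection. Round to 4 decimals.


Project each component onto [-5, 6].
clip(-9.0151) = -5.0, clip(7.67) = 6.0, clip(9.7428) = 6.0, clip(8.9157) = 6.0
Projection = [-5.0, 6.0, 6.0, 6.0]
Squared diffs: [16.121, 2.7889, 14.0086, 8.5013]
Distance = sqrt(41.4198) = 6.4358


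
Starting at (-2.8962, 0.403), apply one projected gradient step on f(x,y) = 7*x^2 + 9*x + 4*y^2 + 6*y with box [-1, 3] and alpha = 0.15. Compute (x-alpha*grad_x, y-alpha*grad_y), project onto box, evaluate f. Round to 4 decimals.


Step 1: Compute gradient at (-2.8962, 0.403).
grad_x = 2*7*-2.8962 + 9 = -31.5468
grad_y = 2*4*0.403 + 6 = 9.224
Step 2: Gradient step.
x_raw = -2.8962 - 0.15*-31.5468 = 1.8358
y_raw = 0.403 - 0.15*9.224 = -0.9806
Step 3: Project onto [-1, 3].
x_proj = clip(1.8358) = 1.8358
y_proj = clip(-0.9806) = -0.9806
Step 4: Evaluate f.
f(1.8358, -0.9806) = 38.0767


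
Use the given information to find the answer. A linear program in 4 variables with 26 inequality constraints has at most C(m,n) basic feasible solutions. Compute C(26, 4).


Each vertex corresponds to some choice of n active constraints out of m, so the number of vertices is at most C(m, n) = m! / (n!(m-n)!).
m = 26, n = 4
Numerator: 26 * 25 * 24 * 23
Denominator: 4! = 24
C(26, 4) = 14950


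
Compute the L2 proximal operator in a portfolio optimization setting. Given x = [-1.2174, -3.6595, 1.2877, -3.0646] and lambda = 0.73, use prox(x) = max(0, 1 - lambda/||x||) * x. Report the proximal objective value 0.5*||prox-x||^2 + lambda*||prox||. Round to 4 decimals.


Step 1: Compute ||x||.
||x|| = 5.0916
Step 2: Compute scaling factor.
scale = max(0, 1 - 0.73/5.0916) = 0.8566
Step 3: prox(x) = [-1.0429, -3.1348, 1.1031, -2.6252]
||prox(x)|| = 4.3616
Step 4: Proximal objective.
0.5*||prox-x||^2 = 0.2665
lambda*||prox|| = 3.184
Total = 3.4504


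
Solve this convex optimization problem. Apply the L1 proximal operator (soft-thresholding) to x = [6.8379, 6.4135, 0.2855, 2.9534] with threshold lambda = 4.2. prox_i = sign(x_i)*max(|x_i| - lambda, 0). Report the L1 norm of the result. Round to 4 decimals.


Soft-thresholding with lambda = 4.2:
prox(6.8379) = sign(6.8379)*max(|6.8379| - 4.2, 0) = 2.6379
prox(6.4135) = sign(6.4135)*max(|6.4135| - 4.2, 0) = 2.2135
prox(0.2855) = sign(0.2855)*max(|0.2855| - 4.2, 0) = 0.0
prox(2.9534) = sign(2.9534)*max(|2.9534| - 4.2, 0) = 0.0
prox(x) = [2.6379, 2.2135, 0.0, 0.0]
||prox(x)||_1 = 2.6379 + 2.2135 + 0.0 + 0.0 = 4.8514


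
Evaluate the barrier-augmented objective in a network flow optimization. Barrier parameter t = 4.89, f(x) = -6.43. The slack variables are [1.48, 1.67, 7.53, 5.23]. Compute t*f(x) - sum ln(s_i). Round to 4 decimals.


Step 1: Compute log-barrier.
ln values: [0.392, 0.5128, 2.0189, 1.6544]
phi = -(0.392 + 0.5128 + 2.0189 + 1.6544) = -4.5782
Step 2: Compute augmented objective.
t*f(x) = 4.89*-6.43 = -31.4427
Total = -31.4427 - 4.5782 = -36.0209


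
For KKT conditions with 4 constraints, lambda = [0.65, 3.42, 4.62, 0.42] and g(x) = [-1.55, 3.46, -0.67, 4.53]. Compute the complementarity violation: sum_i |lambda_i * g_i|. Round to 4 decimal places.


KKT complementary slackness check:
lambda_1 * g_1 = 0.65 * -1.55 = -1.0075
lambda_2 * g_2 = 3.42 * 3.46 = 11.8332
lambda_3 * g_3 = 4.62 * -0.67 = -3.0954
lambda_4 * g_4 = 0.42 * 4.53 = 1.9026
Total violation = 1.0075 + 11.8332 + 3.0954 + 1.9026 = 17.8387


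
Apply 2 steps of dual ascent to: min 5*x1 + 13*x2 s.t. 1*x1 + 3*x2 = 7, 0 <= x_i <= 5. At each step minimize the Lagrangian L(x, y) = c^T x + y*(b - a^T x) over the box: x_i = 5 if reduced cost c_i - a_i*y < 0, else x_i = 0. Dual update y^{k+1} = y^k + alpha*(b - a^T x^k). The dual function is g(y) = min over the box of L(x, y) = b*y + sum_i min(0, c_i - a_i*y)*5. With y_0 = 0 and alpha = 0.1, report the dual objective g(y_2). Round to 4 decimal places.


Dual ascent for LP: min 5*x1 + 13*x2, 1*x1 + 3*x2 = 7, 0 <= x_i <= 5
Step 1: y^k = 0.0, reduced costs: (5.0, 13.0)
  x^k = (0.0, 0.0), subgradient = b - a^T x = 7.0
  y^{k+1} = 0.0 + 0.1*7.0 = 0.7
Step 2: y^k = 0.7, reduced costs: (4.3, 10.9)
  x^k = (0.0, 0.0), subgradient = b - a^T x = 7.0
  y^{k+1} = 0.7 + 0.1*7.0 = 1.4
Dual objective at y_2 = 1.4: reduced costs (3.6, 8.8), box minimizer x = (0.0, 0.0)
g(y_2) = b*y + (c1 - a1*y)*x1 + (c2 - a2*y)*x2 = 7*1.4 + 3.6*0.0 + 8.8*0.0 = 9.8 + 0.0 + 0.0 = 9.8


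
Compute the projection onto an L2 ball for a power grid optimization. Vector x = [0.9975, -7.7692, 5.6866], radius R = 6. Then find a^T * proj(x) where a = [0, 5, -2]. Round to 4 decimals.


Step 1: Compute ||x|| (intermediates to 6 decimals).
||x|| = sqrt(0.9975^2 + (-7.7692)^2 + 5.6866^2) = 9.679509
Step 2: Project.
Since ||x|| > R, scale = R/||x|| = 6/9.679509 = 0.619866, proj(x) = scale * x
proj(x) = [0.618316, -4.815863, 3.52493]
Step 3: Dot product.
a^T * proj(x) = 0*0.618316 + 5*(-4.815863) - 2*3.52493 = -31.1292


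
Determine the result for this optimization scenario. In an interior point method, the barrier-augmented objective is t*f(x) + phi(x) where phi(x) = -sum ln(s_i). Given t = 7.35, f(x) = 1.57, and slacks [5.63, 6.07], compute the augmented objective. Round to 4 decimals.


Step 1: Compute log-barrier.
ln values: [1.7281, 1.8034]
phi = -(1.7281 + 1.8034) = -3.5315
Step 2: Compute augmented objective.
t*f(x) = 7.35*1.57 = 11.5395
Total = 11.5395 - 3.5315 = 8.008


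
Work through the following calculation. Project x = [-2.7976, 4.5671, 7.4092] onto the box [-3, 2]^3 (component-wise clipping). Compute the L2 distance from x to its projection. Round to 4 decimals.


Project each component onto [-3, 2].
clip(-2.7976) = -2.7976, clip(4.5671) = 2.0, clip(7.4092) = 2.0
Projection = [-2.7976, 2.0, 2.0]
Squared diffs: [0.0, 6.59, 29.2594]
Distance = sqrt(35.8494) = 5.9874


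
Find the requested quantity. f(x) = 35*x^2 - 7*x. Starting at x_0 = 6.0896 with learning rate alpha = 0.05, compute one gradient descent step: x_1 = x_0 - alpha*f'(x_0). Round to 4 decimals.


We compute the gradient at x_0 and apply the update.
f'(x) = 70*x - 7
f'(6.0896) = 70*6.0896 - 7 = 419.272
x_1 = 6.0896 - 0.05*419.272 = -14.874


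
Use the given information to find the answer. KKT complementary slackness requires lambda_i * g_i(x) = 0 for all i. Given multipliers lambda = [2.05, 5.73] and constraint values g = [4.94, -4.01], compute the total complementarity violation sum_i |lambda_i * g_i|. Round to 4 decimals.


KKT complementary slackness check:
lambda_1 * g_1 = 2.05 * 4.94 = 10.127
lambda_2 * g_2 = 5.73 * -4.01 = -22.9773
Total violation = 10.127 + 22.9773 = 33.1043


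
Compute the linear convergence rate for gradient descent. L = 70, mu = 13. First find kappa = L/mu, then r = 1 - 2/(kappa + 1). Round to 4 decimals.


Step 1: Compute the condition number.
kappa = L/mu = 70/13 = 5.3846
Step 2: Compute the convergence rate.
r = 1 - 2/(kappa + 1) = 1 - 2*mu/(L + mu) = (L - mu)/(L + mu) = 57/83 = 0.6867


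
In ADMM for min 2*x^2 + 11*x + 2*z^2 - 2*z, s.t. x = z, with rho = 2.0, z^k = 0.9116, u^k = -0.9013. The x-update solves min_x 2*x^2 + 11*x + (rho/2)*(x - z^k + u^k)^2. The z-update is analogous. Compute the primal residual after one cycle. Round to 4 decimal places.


ADMM iteration with rho = 2.0, z^k = 0.9116, u^k = -0.9013
Step 1: x-update.
Minimize 2*x^2 + 11*x + (2.0/2)*(x - 0.9116 - 0.9013)^2
FOC: (2*2 + 2.0)*x = -11 + 2.0*(0.9116 + 0.9013)
x^{k+1} = -1.229
Step 2: z-update.
Minimize 2*z^2 - 2*z + (2.0/2)*(-1.229 - z - 0.9013)^2
FOC: (2*2 + 2.0)*z = 2 + 2.0*(-1.229 - 0.9013)
z^{k+1} = -0.3768
Step 3: u-update.
u^{k+1} = -0.9013 - 1.229 + 0.3768 = -1.7536
Step 4: Primal residual = |-1.229 + 0.3768| = 0.8523


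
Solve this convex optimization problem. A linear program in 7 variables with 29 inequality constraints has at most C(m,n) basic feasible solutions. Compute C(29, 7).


Each vertex corresponds to some choice of n active constraints out of m, so the number of vertices is at most C(m, n) = m! / (n!(m-n)!).
m = 29, n = 7
Numerator: 29 * 28 * 27 * 26 * 25 * 24 * 23
Denominator: 7! = 5040
C(29, 7) = 1560780


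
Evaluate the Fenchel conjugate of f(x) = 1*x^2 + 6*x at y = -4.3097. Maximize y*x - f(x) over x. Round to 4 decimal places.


f*(y) = sup_x {y*x - a*x^2 - b*x} = sup_x {(y-b)*x - a*x^2}
FOC: (y - b) - 2a*x = 0 => x* = (y - b)/(2a)
x* = (-4.3097 - 6)/(2*1) = -5.1549
f*(-4.3097) = (y-b)^2/(4a) = (-4.3097 - 6)^2/(4*1)
= 106.2899/4 = 26.5725


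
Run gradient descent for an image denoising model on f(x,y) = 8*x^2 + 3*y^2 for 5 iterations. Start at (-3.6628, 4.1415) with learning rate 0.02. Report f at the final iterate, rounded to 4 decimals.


Gradient descent on f(x,y) = 8*x^2 + 3*y^2.
Starting point: (-3.6628, 4.1415), alpha = 0.02
Step 1: grad_x = 2*8*-3.6628 = -58.6048, grad_y = 2*3*4.1415 = 24.849
  x_1 = -3.6628 - 0.02*-58.6048 = -2.4907
  y_1 = 4.1415 - 0.02*24.849 = 3.6445
Step 2: grad_x = 2*8*-2.4907 = -39.8513, grad_y = 2*3*3.6445 = 21.8671
  x_2 = -2.4907 - 0.02*-39.8513 = -1.6937
  y_2 = 3.6445 - 0.02*21.8671 = 3.2072
Step 3: grad_x = 2*8*-1.6937 = -27.0989, grad_y = 2*3*3.2072 = 19.2431
  x_3 = -1.6937 - 0.02*-27.0989 = -1.1517
  y_3 = 3.2072 - 0.02*19.2431 = 2.8223
Step 4: grad_x = 2*8*-1.1517 = -18.4272, grad_y = 2*3*2.8223 = 16.9339
  x_4 = -1.1517 - 0.02*-18.4272 = -0.7832
  y_4 = 2.8223 - 0.02*16.9339 = 2.4836
Step 5: grad_x = 2*8*-0.7832 = -12.5305, grad_y = 2*3*2.4836 = 14.9018
  x_5 = -0.7832 - 0.02*-12.5305 = -0.5325
  y_5 = 2.4836 - 0.02*14.9018 = 2.1856
f(-0.5325, 2.1856) = 8*(-0.5325)^2 + 3*2.1856^2 = 16.5994


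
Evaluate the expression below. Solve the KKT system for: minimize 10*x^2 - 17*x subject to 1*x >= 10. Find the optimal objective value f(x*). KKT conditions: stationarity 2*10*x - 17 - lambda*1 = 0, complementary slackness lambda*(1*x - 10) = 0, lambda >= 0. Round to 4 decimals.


Step 1: Try lambda = 0 (constraint inactive).
x_unc = 17/(2*10) = 0.85
Check: 1*0.85 = 0.85 < 10 -- violated!
Step 2: Constraint must be active: 1*x = 10
x* = 10/1 = 10.0
lambda = (2*10*10.0 - 17)/1 = 183.0
Step 3: Compute optimal value.
f(x*) = 10*10.0^2 - 17*10.0 = 830.0


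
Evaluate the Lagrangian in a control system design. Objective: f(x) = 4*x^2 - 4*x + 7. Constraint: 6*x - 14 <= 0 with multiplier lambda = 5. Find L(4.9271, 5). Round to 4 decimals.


Step 1: Evaluate f(x).
f(4.9271) = 4*4.9271^2 - 4*4.9271 + 7 = 84.3969
Step 2: Evaluate g(x).
g(4.9271) = 6*4.9271 - 14 = 15.5626
Step 3: Compute Lagrangian.
L = 84.3969 + 5*15.5626 = 162.2099


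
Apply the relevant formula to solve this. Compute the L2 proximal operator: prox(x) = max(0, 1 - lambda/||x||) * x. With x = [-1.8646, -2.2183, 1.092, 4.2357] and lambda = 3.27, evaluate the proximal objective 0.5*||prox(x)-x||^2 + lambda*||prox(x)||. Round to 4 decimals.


Step 1: Compute ||x||.
||x|| = 5.247
Step 2: Compute scaling factor.
scale = max(0, 1 - 3.27/5.247) = 0.3768
Step 3: prox(x) = [-0.7026, -0.8358, 0.4115, 1.596]
||prox(x)|| = 1.977
Step 4: Proximal objective.
0.5*||prox-x||^2 = 5.3465
lambda*||prox|| = 6.4648
Total = 11.8113


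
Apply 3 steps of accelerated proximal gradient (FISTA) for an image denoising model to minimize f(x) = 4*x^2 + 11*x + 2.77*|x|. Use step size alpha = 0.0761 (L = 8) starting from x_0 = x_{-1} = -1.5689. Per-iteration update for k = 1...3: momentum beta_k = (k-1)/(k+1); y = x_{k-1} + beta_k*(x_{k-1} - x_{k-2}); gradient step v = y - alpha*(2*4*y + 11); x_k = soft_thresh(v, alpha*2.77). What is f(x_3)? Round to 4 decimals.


FISTA on f(x) = 4*x^2 + 11*x + 2.77*|x|
L = 8, alpha = 0.0761
Iteration 1: beta = 0.0, y = -1.5689 + 0.0*(-1.5689 + 1.5689) = -1.5689
  grad(y) = -1.5512, v = y - alpha*grad = -1.4509
  prox(v) = soft_thresh(-1.4509, 0.2108) = -1.2401
Iteration 2: beta = 0.3333, y = -1.2401 + 0.3333*(-1.2401 + 1.5689) = -1.1304
  grad(y) = 1.9565, v = y - alpha*grad = -1.2793
  prox(v) = soft_thresh(-1.2793, 0.2108) = -1.0685
Iteration 3: beta = 0.5, y = -1.0685 + 0.5*(-1.0685 + 1.2401) = -0.9828
  grad(y) = 3.1378, v = y - alpha*grad = -1.2216
  prox(v) = soft_thresh(-1.2216, 0.2108) = -1.0108
f(x_3) = 4*(-1.0108)^2 + 11*(-1.0108) + 2.77*|-1.0108| = -4.232


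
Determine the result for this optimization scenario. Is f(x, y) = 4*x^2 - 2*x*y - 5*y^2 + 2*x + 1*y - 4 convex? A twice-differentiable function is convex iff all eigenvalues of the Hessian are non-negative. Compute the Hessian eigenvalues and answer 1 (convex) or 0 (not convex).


The Hessian of f(x,y) = 4*x^2 - 2*x*y - 5*y^2 + 2*x + 1*y - 4 is:
H = [[8, -2], [-2, -10]]
Trace = 8 - 10 = -2
Determinant = 8*-10 - (-2)^2 = -84
Discriminant = (-2)^2 - 4*-84 = 340.0
Eigenvalues: lambda_1 = -10.2195, lambda_2 = 8.2195
The function is not convex.

0


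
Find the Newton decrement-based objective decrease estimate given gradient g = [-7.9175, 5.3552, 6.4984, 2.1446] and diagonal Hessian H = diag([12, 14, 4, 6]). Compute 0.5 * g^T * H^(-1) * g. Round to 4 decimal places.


Step 1: H is diagonal, so H^(-1) * g = [-0.6598, 0.3825, 1.6246, 0.3574].
Step 2: g^T H^(-1) g = sum_i g_i^2 / H_ii
  = (-7.9175)^2/12 + (5.3552)^2/14 + (6.4984)^2/4 + (2.1446)^2/6
  = 5.2239 + 2.0484 + 10.5573 + 0.7666 = 18.5962
Step 3: Objective decrease = 0.5 * g^T H^(-1) g = 9.2981


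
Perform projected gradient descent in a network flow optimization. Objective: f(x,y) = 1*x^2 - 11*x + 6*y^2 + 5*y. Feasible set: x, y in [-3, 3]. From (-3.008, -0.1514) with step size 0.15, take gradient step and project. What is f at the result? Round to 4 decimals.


Step 1: Compute gradient at (-3.008, -0.1514).
grad_x = 2*1*-3.008 - 11 = -17.016
grad_y = 2*6*-0.1514 + 5 = 3.1832
Step 2: Gradient step.
x_raw = -3.008 - 0.15*-17.016 = -0.4556
y_raw = -0.1514 - 0.15*3.1832 = -0.6289
Step 3: Project onto [-3, 3].
x_proj = clip(-0.4556) = -0.4556
y_proj = clip(-0.6289) = -0.6289
Step 4: Evaluate f.
f(-0.4556, -0.6289) = 4.4477
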